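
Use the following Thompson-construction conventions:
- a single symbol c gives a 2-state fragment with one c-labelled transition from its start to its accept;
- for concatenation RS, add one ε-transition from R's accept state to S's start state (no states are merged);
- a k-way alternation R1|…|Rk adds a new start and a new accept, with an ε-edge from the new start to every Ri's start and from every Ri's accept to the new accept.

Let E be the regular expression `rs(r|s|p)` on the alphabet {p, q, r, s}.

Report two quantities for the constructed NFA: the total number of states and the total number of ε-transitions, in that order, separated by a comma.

12, 8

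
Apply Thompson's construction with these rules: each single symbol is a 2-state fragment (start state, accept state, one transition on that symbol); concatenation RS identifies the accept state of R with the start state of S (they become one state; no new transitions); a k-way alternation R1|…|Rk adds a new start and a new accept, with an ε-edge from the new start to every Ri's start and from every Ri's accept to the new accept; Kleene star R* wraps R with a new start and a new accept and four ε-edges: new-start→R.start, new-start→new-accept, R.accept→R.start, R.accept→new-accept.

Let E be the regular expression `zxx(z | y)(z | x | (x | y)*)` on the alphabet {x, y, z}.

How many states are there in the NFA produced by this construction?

Bottom-up over the parse tree:
Each of the 9 symbol leaves contributes a 2-state fragment.
  z | y — 6 states
  x | y — 6 states
  (x | y)* — 8 states
  z | x | (x | y)* — 14 states
  zxx(z | y)(z | x | (x | y)*) — 22 states

22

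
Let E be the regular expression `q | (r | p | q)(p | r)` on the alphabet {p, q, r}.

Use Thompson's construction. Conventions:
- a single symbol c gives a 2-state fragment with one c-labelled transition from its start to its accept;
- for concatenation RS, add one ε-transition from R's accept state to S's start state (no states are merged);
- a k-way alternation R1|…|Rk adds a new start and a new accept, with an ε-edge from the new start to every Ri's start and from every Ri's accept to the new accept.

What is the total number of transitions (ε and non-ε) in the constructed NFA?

21

Recursing over subexpressions:
Each of the 6 symbol leaves contributes 1 transition (1 symbol, 0 ε).
  r | p | q → 9 transitions (3 symbol, 6 ε)
  p | r → 6 transitions (2 symbol, 4 ε)
  (r | p | q)(p | r) → 16 transitions (5 symbol, 11 ε)
  q | (r | p | q)(p | r) → 21 transitions (6 symbol, 15 ε)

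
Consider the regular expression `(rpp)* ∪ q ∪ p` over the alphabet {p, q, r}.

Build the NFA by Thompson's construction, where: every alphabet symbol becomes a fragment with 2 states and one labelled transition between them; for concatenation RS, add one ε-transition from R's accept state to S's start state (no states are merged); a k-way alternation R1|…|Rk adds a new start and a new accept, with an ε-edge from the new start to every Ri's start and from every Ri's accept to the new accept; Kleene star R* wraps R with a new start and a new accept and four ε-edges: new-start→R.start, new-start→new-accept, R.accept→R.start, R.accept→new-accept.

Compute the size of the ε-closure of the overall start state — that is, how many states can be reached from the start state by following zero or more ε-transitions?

Let C(F) = |ε-closure(F.start)| within fragment F, and note whether F accepts ε. Symbol fragments have C = 1 and do not accept ε. Then:
  rpp : same as the first factor's closure: |closure| = 1
  (rpp)* : the star's fresh start ε-reaches both the body's start and the fresh accept: |closure| = 2 + 1 = 3
  (rpp)* ∪ q ∪ p : |closure| = 1 (new start) + (3 + 1 + 1) + 1 (new accept, since some branch ε-reaches its own accept) = 7

7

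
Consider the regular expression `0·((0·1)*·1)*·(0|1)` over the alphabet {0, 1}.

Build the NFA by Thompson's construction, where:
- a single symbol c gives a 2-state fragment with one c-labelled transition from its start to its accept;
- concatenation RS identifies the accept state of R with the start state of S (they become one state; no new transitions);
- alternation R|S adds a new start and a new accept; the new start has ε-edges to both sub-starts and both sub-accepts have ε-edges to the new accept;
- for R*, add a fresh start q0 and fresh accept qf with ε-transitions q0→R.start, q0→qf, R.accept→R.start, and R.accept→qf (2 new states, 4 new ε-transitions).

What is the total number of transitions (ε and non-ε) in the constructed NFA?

18

Bottom-up over the parse tree:
Each of the 6 symbol leaves contributes 1 transition (1 symbol, 0 ε).
  0·1 → 2 transitions (2 symbol, 0 ε)
  (0·1)* → 6 transitions (2 symbol, 4 ε)
  (0·1)*·1 → 7 transitions (3 symbol, 4 ε)
  ((0·1)*·1)* → 11 transitions (3 symbol, 8 ε)
  0|1 → 6 transitions (2 symbol, 4 ε)
  0·((0·1)*·1)*·(0|1) → 18 transitions (6 symbol, 12 ε)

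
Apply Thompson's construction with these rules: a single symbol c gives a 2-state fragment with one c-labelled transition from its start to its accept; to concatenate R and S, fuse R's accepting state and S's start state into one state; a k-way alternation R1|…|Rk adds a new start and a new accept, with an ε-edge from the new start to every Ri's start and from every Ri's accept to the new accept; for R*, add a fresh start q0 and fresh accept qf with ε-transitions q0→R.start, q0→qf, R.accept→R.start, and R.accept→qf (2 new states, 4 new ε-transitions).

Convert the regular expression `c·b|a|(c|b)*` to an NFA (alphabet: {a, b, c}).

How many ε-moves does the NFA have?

14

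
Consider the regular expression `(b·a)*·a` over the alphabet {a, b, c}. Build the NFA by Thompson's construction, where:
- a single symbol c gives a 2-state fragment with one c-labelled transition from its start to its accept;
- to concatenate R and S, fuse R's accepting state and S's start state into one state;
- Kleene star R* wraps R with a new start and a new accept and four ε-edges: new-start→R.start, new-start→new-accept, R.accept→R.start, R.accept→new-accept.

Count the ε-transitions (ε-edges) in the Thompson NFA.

Per subexpression:
Each of the 3 symbol leaves contributes 0 ε-transitions.
  b·a — 0 ε-transitions
  (b·a)* — 4 ε-transitions
  (b·a)*·a — 4 ε-transitions

4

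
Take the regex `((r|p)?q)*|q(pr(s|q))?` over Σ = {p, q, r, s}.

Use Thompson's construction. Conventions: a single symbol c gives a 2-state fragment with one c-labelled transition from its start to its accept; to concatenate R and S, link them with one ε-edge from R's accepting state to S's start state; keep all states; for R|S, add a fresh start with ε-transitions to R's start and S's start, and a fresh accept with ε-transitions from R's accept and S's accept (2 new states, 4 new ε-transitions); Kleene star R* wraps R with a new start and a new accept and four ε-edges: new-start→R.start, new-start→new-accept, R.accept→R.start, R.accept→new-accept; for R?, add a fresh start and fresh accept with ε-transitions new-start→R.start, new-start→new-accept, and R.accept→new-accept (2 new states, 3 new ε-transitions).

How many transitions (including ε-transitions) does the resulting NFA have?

34

Recursing over subexpressions:
Each of the 8 symbol leaves contributes 1 transition (1 symbol, 0 ε).
  r|p : 6 transitions (2 symbol, 4 ε)
  (r|p)? : 9 transitions (2 symbol, 7 ε)
  (r|p)?q : 11 transitions (3 symbol, 8 ε)
  ((r|p)?q)* : 15 transitions (3 symbol, 12 ε)
  s|q : 6 transitions (2 symbol, 4 ε)
  pr(s|q) : 10 transitions (4 symbol, 6 ε)
  (pr(s|q))? : 13 transitions (4 symbol, 9 ε)
  q(pr(s|q))? : 15 transitions (5 symbol, 10 ε)
  ((r|p)?q)*|q(pr(s|q))? : 34 transitions (8 symbol, 26 ε)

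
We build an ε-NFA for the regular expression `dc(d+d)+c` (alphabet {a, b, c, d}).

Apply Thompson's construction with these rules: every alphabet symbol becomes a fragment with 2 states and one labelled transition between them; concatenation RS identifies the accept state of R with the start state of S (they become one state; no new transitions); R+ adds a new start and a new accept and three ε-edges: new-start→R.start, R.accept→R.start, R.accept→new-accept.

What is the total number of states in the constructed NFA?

10

Per subexpression:
Each of the 5 symbol leaves contributes a 2-state fragment.
  d+ : 4 states
  d+d : 5 states
  (d+d)+ : 7 states
  dc(d+d)+c : 10 states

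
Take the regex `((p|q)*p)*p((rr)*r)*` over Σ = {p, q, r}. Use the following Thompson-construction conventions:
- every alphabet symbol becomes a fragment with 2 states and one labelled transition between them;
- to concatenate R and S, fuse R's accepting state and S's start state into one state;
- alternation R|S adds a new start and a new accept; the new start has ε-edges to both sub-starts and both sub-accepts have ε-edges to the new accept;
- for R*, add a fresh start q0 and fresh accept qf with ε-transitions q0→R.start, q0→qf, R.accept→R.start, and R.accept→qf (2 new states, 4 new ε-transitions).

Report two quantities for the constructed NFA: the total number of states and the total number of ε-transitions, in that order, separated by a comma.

Building bottom-up:
Each of the 7 symbol leaves contributes 2 states and 0 ε-transitions.
  p|q : 6 states, 4 ε-transitions
  (p|q)* : 8 states, 8 ε-transitions
  (p|q)*p : 9 states, 8 ε-transitions
  ((p|q)*p)* : 11 states, 12 ε-transitions
  rr : 3 states, 0 ε-transitions
  (rr)* : 5 states, 4 ε-transitions
  (rr)*r : 6 states, 4 ε-transitions
  ((rr)*r)* : 8 states, 8 ε-transitions
  ((p|q)*p)*p((rr)*r)* : 19 states, 20 ε-transitions

19, 20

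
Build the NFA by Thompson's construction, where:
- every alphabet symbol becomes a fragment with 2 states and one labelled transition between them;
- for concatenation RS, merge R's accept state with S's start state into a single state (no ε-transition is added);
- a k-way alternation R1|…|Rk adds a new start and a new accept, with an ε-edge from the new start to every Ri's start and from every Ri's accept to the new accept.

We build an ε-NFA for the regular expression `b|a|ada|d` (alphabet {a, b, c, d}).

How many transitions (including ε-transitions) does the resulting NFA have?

Bottom-up over the parse tree:
Each of the 6 symbol leaves contributes 1 transition (1 symbol, 0 ε).
  ada : 3 transitions (3 symbol, 0 ε)
  b|a|ada|d : 14 transitions (6 symbol, 8 ε)

14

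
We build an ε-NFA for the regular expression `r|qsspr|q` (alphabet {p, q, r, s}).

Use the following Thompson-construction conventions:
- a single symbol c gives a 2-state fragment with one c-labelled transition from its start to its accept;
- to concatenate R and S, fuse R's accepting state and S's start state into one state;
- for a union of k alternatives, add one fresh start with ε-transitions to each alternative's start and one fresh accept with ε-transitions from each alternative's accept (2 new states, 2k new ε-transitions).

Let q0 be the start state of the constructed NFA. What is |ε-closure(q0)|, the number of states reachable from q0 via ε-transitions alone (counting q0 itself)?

4

Compute the ε-closure size of each fragment's start state recursively; a symbol fragment's start has no outgoing ε-edge, so its closure is just itself (size 1).
  qsspr → |closure| equals the left operand's closure size = 1 (its accept is not ε-reachable, so the closure stops there)
  r|qsspr|q → new start ε-reaches every alternative's start; none of them accept ε, so the new accept is not reached: |closure| = 1 + 1 + 1 + 1 = 4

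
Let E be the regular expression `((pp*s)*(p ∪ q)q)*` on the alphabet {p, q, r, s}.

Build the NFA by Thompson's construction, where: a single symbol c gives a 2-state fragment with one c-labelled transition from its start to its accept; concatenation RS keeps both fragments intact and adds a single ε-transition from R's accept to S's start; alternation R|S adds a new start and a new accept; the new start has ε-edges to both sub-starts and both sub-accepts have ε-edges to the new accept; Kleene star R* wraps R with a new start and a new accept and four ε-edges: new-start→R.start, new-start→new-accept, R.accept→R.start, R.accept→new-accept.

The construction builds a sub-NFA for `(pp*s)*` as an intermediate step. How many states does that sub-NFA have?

Fragment for `(pp*s)*`:
Each of the 3 symbol leaves contributes a 2-state fragment.
  p* → 4 states
  pp*s → 8 states
  (pp*s)* → 10 states

10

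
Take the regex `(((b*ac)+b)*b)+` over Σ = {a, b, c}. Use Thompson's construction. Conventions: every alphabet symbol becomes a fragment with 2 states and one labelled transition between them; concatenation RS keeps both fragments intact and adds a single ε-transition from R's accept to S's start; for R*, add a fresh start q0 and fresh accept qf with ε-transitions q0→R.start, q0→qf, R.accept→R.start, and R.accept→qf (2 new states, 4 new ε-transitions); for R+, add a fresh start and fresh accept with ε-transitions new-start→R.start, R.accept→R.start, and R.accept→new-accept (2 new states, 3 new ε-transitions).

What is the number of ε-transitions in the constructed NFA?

18

Per subexpression:
Each of the 5 symbol leaves contributes 0 ε-transitions.
  b* → 4 ε-transitions
  b*ac → 6 ε-transitions
  (b*ac)+ → 9 ε-transitions
  (b*ac)+b → 10 ε-transitions
  ((b*ac)+b)* → 14 ε-transitions
  ((b*ac)+b)*b → 15 ε-transitions
  (((b*ac)+b)*b)+ → 18 ε-transitions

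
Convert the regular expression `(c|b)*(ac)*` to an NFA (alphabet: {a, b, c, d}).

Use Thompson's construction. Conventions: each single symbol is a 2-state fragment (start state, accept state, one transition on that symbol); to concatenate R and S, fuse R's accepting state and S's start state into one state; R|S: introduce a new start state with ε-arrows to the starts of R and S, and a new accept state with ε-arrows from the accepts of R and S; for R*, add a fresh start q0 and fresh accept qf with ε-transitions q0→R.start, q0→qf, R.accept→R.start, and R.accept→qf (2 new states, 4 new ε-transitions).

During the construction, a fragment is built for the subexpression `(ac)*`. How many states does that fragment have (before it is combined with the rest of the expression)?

Fragment for `(ac)*`:
Each of the 2 symbol leaves contributes a 2-state fragment.
  ac — 3 states
  (ac)* — 5 states

5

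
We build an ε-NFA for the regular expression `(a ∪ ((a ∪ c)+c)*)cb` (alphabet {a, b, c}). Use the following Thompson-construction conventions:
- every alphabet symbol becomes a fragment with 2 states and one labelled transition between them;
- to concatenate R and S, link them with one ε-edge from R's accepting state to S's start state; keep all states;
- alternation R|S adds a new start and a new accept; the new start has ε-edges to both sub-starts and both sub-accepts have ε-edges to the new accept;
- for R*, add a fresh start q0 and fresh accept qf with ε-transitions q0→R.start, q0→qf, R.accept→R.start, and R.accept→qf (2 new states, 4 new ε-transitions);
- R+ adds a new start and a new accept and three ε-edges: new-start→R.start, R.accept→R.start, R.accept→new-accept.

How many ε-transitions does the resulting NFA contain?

18

Building bottom-up:
Each of the 6 symbol leaves contributes 0 ε-transitions.
  a ∪ c : 4 ε-transitions
  (a ∪ c)+ : 7 ε-transitions
  (a ∪ c)+c : 8 ε-transitions
  ((a ∪ c)+c)* : 12 ε-transitions
  a ∪ ((a ∪ c)+c)* : 16 ε-transitions
  (a ∪ ((a ∪ c)+c)*)cb : 18 ε-transitions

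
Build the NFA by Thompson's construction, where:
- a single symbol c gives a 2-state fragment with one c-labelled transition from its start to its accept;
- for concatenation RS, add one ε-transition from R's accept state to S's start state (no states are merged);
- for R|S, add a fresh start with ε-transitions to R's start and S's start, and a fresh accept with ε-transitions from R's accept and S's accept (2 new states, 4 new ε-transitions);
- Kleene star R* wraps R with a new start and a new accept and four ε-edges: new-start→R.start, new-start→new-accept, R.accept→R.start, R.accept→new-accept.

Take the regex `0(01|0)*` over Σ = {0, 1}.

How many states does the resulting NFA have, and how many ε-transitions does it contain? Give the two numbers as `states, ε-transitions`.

12, 10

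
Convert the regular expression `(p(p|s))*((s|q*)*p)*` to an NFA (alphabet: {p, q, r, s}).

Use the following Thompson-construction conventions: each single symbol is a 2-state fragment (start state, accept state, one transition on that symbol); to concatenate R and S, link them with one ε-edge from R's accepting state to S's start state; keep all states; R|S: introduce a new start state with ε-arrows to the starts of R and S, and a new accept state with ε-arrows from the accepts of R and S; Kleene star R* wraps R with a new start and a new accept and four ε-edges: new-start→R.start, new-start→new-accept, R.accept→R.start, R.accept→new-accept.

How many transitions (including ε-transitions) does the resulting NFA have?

33

Building bottom-up:
Each of the 6 symbol leaves contributes 1 transition (1 symbol, 0 ε).
  p|s : 6 transitions (2 symbol, 4 ε)
  p(p|s) : 8 transitions (3 symbol, 5 ε)
  (p(p|s))* : 12 transitions (3 symbol, 9 ε)
  q* : 5 transitions (1 symbol, 4 ε)
  s|q* : 10 transitions (2 symbol, 8 ε)
  (s|q*)* : 14 transitions (2 symbol, 12 ε)
  (s|q*)*p : 16 transitions (3 symbol, 13 ε)
  ((s|q*)*p)* : 20 transitions (3 symbol, 17 ε)
  (p(p|s))*((s|q*)*p)* : 33 transitions (6 symbol, 27 ε)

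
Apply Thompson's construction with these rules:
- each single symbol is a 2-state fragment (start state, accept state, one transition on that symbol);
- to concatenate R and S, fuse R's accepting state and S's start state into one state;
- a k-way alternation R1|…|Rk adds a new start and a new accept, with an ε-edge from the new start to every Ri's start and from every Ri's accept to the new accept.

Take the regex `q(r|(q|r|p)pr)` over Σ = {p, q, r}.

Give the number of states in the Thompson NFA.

15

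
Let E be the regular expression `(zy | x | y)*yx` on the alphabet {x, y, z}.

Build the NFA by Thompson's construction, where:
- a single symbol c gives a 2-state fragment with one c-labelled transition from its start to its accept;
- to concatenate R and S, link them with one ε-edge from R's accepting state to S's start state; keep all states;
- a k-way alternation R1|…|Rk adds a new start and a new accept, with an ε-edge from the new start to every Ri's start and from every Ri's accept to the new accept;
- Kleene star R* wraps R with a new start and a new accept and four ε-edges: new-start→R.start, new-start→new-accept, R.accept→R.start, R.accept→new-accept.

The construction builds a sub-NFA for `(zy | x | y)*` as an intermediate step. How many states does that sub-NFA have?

12

Fragment for `(zy | x | y)*`:
Each of the 4 symbol leaves contributes a 2-state fragment.
  zy = 4 states
  zy | x | y = 10 states
  (zy | x | y)* = 12 states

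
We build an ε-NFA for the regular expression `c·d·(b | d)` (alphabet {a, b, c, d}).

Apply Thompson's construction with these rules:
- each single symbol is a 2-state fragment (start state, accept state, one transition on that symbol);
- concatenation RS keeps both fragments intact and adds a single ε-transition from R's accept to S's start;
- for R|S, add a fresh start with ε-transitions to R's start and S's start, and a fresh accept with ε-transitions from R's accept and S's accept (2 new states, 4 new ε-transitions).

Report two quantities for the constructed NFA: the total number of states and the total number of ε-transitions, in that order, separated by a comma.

Per subexpression:
Each of the 4 symbol leaves contributes 2 states and 0 ε-transitions.
  b | d = 6 states, 4 ε-transitions
  c·d·(b | d) = 10 states, 6 ε-transitions

10, 6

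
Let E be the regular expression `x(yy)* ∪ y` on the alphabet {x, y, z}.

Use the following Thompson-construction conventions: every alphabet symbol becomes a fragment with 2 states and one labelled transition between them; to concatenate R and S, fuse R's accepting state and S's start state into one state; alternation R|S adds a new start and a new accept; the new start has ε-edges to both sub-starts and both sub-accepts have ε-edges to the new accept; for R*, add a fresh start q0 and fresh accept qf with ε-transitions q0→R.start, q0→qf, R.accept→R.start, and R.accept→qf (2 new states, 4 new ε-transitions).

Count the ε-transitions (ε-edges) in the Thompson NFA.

Bottom-up over the parse tree:
Each of the 4 symbol leaves contributes 0 ε-transitions.
  yy = 0 ε-transitions
  (yy)* = 4 ε-transitions
  x(yy)* = 4 ε-transitions
  x(yy)* ∪ y = 8 ε-transitions

8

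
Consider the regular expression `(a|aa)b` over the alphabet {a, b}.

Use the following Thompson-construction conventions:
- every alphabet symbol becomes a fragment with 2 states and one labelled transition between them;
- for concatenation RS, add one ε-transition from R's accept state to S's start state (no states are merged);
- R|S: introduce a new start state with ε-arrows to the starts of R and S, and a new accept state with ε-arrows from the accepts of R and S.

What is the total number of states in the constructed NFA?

Bottom-up over the parse tree:
Each of the 4 symbol leaves contributes a 2-state fragment.
  aa → 4 states
  a|aa → 8 states
  (a|aa)b → 10 states

10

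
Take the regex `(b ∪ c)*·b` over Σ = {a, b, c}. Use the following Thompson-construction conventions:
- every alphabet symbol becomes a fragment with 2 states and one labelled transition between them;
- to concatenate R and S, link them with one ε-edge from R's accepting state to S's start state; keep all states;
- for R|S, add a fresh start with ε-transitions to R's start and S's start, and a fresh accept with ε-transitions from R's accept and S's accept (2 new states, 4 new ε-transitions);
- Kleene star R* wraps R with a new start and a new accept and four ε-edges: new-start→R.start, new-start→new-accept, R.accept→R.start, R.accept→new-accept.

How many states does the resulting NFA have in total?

10

Bottom-up over the parse tree:
Each of the 3 symbol leaves contributes a 2-state fragment.
  b ∪ c : 6 states
  (b ∪ c)* : 8 states
  (b ∪ c)*·b : 10 states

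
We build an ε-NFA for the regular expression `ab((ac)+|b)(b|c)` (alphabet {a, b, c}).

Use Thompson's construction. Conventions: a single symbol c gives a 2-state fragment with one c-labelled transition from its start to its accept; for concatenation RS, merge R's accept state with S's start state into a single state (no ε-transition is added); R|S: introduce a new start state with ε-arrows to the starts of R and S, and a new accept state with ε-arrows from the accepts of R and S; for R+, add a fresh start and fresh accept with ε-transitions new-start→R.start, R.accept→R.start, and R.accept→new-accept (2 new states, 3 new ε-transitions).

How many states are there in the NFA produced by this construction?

16

By structural recursion:
Each of the 7 symbol leaves contributes a 2-state fragment.
  ac — 3 states
  (ac)+ — 5 states
  (ac)+|b — 9 states
  b|c — 6 states
  ab((ac)+|b)(b|c) — 16 states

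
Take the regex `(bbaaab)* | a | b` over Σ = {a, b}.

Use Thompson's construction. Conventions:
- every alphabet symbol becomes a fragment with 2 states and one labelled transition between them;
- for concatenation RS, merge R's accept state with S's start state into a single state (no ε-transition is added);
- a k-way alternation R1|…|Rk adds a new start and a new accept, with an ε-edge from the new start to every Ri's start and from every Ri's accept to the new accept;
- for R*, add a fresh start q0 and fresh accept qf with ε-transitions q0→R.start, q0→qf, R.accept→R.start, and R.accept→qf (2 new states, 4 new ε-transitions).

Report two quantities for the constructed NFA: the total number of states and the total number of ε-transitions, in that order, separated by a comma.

15, 10

Recursing over subexpressions:
Each of the 8 symbol leaves contributes 2 states and 0 ε-transitions.
  bbaaab → 7 states, 0 ε-transitions
  (bbaaab)* → 9 states, 4 ε-transitions
  (bbaaab)* | a | b → 15 states, 10 ε-transitions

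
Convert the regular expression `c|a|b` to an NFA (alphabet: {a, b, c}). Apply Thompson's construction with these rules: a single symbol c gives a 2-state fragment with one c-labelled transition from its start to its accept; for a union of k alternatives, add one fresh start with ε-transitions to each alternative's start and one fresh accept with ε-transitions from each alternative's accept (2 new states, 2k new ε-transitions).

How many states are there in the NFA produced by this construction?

Per subexpression:
Each of the 3 symbol leaves contributes a 2-state fragment.
  c|a|b : 8 states

8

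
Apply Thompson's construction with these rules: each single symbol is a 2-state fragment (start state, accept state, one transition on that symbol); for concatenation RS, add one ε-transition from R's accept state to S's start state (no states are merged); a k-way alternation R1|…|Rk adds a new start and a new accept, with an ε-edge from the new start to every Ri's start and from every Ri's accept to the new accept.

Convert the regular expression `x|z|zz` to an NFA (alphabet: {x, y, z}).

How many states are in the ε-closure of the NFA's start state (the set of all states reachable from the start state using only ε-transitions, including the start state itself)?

Compute the ε-closure size of each fragment's start state recursively; a symbol fragment's start has no outgoing ε-edge, so its closure is just itself (size 1).
  zz → C equals the left operand's closure size = 1 (its accept is not ε-reachable, so the closure stops there)
  x|z|zz → C = 1 + 1 + 1 + 1 = 4 (the new accept is not ε-reachable since no branch accepts ε)

4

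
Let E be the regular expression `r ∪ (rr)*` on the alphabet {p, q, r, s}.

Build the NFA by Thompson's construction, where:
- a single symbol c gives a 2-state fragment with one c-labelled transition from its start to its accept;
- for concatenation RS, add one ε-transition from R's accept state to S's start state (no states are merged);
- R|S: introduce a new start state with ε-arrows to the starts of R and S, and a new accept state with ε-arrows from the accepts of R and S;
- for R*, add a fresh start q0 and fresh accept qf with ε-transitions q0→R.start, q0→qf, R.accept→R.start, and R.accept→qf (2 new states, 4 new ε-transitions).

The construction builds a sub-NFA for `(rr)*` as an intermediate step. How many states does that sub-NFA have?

Fragment for `(rr)*`:
Each of the 2 symbol leaves contributes a 2-state fragment.
  rr → 4 states
  (rr)* → 6 states

6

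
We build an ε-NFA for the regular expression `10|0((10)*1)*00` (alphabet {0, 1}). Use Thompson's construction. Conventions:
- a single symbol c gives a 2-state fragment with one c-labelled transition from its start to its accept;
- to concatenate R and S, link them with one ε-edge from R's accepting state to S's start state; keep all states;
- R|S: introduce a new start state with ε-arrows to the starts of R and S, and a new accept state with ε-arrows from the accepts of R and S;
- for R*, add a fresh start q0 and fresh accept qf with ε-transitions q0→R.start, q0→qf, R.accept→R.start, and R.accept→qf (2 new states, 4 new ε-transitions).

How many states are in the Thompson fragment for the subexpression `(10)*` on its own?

Fragment for `(10)*`:
Each of the 2 symbol leaves contributes a 2-state fragment.
  10 → 4 states
  (10)* → 6 states

6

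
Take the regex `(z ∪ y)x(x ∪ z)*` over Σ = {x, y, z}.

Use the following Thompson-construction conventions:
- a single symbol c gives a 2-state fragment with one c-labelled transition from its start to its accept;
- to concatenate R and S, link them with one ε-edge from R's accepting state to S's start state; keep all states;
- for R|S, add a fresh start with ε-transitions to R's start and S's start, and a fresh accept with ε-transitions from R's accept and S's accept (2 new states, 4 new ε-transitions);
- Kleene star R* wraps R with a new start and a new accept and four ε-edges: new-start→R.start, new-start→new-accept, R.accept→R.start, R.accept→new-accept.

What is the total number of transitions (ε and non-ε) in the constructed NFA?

Building bottom-up:
Each of the 5 symbol leaves contributes 1 transition (1 symbol, 0 ε).
  z ∪ y = 6 transitions (2 symbol, 4 ε)
  x ∪ z = 6 transitions (2 symbol, 4 ε)
  (x ∪ z)* = 10 transitions (2 symbol, 8 ε)
  (z ∪ y)x(x ∪ z)* = 19 transitions (5 symbol, 14 ε)

19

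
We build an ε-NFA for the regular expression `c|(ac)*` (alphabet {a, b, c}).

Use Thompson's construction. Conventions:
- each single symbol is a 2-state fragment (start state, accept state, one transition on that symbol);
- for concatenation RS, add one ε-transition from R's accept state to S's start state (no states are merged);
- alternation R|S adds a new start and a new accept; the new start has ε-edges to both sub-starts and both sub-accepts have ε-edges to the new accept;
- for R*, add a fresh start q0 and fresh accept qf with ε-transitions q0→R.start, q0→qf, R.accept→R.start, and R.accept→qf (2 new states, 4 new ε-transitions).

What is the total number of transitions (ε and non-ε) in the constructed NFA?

12

Building bottom-up:
Each of the 3 symbol leaves contributes 1 transition (1 symbol, 0 ε).
  ac : 3 transitions (2 symbol, 1 ε)
  (ac)* : 7 transitions (2 symbol, 5 ε)
  c|(ac)* : 12 transitions (3 symbol, 9 ε)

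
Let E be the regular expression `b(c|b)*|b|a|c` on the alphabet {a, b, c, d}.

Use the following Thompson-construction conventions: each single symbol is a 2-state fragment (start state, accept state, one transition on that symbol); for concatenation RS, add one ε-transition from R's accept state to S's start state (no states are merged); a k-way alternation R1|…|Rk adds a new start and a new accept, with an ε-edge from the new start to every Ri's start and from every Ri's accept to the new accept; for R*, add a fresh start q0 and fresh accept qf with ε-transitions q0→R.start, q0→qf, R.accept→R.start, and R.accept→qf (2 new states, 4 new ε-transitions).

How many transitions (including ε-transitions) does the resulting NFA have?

23

Recursing over subexpressions:
Each of the 6 symbol leaves contributes 1 transition (1 symbol, 0 ε).
  c|b → 6 transitions (2 symbol, 4 ε)
  (c|b)* → 10 transitions (2 symbol, 8 ε)
  b(c|b)* → 12 transitions (3 symbol, 9 ε)
  b(c|b)*|b|a|c → 23 transitions (6 symbol, 17 ε)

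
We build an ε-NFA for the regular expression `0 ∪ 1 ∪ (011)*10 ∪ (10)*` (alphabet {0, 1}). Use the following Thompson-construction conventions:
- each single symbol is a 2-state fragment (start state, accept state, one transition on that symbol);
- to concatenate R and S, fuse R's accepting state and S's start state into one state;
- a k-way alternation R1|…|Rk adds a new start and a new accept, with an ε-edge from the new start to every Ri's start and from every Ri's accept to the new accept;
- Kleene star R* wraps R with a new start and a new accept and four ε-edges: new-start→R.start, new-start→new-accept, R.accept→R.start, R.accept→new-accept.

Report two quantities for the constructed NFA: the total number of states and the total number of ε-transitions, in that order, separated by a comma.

By structural recursion:
Each of the 9 symbol leaves contributes 2 states and 0 ε-transitions.
  011 = 4 states, 0 ε-transitions
  (011)* = 6 states, 4 ε-transitions
  (011)*10 = 8 states, 4 ε-transitions
  10 = 3 states, 0 ε-transitions
  (10)* = 5 states, 4 ε-transitions
  0 ∪ 1 ∪ (011)*10 ∪ (10)* = 19 states, 16 ε-transitions

19, 16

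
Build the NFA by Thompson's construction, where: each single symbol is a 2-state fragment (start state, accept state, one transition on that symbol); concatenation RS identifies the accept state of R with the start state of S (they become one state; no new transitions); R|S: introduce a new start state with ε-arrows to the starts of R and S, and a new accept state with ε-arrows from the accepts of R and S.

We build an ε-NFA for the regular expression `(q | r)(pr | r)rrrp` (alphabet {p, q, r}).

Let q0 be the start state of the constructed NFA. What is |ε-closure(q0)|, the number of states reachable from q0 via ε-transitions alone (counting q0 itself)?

3

Let C(F) = |ε-closure(F.start)| within fragment F, and note whether F accepts ε. Symbol fragments have C = 1 and do not accept ε. Then:
  q | r : |ε-closure| = 1 + 1 + 1 = 3 (the new accept is not ε-reachable since no branch accepts ε)
  pr : same as the first factor's closure: |ε-closure| = 1
  pr | r : |ε-closure| = 1 + 1 + 1 = 3 (the new accept is not ε-reachable since no branch accepts ε)
  (q | r)(pr | r)rrrp : |ε-closure| equals the left operand's closure size = 3 (its accept is not ε-reachable, so the closure stops there)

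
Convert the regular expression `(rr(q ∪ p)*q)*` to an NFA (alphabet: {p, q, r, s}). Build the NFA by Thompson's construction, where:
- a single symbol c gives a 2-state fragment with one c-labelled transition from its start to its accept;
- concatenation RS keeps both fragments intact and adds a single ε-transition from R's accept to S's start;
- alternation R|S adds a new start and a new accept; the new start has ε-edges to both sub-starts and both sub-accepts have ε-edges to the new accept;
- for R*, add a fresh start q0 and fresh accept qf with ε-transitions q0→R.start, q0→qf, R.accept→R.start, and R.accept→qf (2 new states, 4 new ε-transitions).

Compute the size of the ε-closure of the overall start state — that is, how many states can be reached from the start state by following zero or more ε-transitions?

3

Work bottom-up. For each fragment F, track |ε-closure(F.start)| and whether F's accept lies in that closure (i.e. whether F accepts ε). A single-symbol fragment has closure size 1 and does not accept ε.
  q ∪ p : new start ε-reaches every alternative's start; none of them accept ε, so the new accept is not reached: C = 1 + 1 + 1 = 3
  (q ∪ p)* : C = 1 (new start) + 3 (body) + 1 (new accept) = 5
  rr(q ∪ p)*q : C equals the left operand's closure size = 1 (its accept is not ε-reachable, so the closure stops there)
  (rr(q ∪ p)*q)* : new start has ε-edges to the inner start and to the new accept, so C = 2 + 1 = 3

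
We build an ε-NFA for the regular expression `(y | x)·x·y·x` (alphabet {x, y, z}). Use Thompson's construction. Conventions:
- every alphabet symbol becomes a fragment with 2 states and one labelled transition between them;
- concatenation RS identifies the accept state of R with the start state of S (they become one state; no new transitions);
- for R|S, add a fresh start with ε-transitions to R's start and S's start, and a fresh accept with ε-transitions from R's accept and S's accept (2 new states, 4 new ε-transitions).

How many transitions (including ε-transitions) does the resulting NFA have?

9

Recursing over subexpressions:
Each of the 5 symbol leaves contributes 1 transition (1 symbol, 0 ε).
  y | x = 6 transitions (2 symbol, 4 ε)
  (y | x)·x·y·x = 9 transitions (5 symbol, 4 ε)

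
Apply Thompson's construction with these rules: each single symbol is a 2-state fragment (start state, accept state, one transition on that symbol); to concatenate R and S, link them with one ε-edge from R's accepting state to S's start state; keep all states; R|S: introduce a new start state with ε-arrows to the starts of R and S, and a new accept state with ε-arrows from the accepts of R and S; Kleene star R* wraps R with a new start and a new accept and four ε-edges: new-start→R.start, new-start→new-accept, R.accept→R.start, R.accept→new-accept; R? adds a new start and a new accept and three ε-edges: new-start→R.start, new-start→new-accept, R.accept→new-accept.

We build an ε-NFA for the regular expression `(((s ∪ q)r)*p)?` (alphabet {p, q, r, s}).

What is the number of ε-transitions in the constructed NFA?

Recursing over subexpressions:
Each of the 4 symbol leaves contributes 0 ε-transitions.
  s ∪ q — 4 ε-transitions
  (s ∪ q)r — 5 ε-transitions
  ((s ∪ q)r)* — 9 ε-transitions
  ((s ∪ q)r)*p — 10 ε-transitions
  (((s ∪ q)r)*p)? — 13 ε-transitions

13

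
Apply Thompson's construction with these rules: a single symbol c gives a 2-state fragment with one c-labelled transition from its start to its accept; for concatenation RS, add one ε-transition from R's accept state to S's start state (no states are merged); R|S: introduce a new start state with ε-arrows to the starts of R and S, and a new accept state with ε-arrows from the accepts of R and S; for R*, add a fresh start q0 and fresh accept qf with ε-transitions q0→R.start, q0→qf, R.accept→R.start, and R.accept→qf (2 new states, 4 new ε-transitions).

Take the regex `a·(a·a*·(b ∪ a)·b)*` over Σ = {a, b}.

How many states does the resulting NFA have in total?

Building bottom-up:
Each of the 6 symbol leaves contributes a 2-state fragment.
  a* → 4 states
  b ∪ a → 6 states
  a·a*·(b ∪ a)·b → 14 states
  (a·a*·(b ∪ a)·b)* → 16 states
  a·(a·a*·(b ∪ a)·b)* → 18 states

18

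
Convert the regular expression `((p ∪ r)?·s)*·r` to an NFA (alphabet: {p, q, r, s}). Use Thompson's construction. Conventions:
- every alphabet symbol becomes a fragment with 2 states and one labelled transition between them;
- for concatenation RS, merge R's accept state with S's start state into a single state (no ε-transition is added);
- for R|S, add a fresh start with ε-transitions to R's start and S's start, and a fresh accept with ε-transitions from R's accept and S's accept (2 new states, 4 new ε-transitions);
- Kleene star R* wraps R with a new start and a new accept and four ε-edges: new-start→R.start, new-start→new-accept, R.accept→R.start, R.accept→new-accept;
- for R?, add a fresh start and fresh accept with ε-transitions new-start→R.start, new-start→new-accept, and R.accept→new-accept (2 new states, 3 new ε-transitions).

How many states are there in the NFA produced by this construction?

12

Bottom-up over the parse tree:
Each of the 4 symbol leaves contributes a 2-state fragment.
  p ∪ r — 6 states
  (p ∪ r)? — 8 states
  (p ∪ r)?·s — 9 states
  ((p ∪ r)?·s)* — 11 states
  ((p ∪ r)?·s)*·r — 12 states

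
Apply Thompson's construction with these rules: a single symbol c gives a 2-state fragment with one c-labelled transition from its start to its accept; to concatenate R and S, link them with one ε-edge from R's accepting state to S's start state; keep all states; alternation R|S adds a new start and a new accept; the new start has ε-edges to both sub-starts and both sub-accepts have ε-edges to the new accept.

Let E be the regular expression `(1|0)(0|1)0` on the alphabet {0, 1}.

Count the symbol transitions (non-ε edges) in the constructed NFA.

Recursing over subexpressions:
Each of the 5 symbol leaves contributes exactly 1 symbol transition.
  1|0 → 2 symbol transitions
  0|1 → 2 symbol transitions
  (1|0)(0|1)0 → 5 symbol transitions

5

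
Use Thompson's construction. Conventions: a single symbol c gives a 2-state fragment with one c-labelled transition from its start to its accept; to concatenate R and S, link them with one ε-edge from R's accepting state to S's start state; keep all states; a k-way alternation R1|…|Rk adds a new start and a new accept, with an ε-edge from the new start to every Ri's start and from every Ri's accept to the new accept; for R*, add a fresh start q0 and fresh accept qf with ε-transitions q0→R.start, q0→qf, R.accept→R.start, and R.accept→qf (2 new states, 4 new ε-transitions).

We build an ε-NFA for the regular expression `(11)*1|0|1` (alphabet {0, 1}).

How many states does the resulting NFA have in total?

14

Building bottom-up:
Each of the 5 symbol leaves contributes a 2-state fragment.
  11 → 4 states
  (11)* → 6 states
  (11)*1 → 8 states
  (11)*1|0|1 → 14 states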